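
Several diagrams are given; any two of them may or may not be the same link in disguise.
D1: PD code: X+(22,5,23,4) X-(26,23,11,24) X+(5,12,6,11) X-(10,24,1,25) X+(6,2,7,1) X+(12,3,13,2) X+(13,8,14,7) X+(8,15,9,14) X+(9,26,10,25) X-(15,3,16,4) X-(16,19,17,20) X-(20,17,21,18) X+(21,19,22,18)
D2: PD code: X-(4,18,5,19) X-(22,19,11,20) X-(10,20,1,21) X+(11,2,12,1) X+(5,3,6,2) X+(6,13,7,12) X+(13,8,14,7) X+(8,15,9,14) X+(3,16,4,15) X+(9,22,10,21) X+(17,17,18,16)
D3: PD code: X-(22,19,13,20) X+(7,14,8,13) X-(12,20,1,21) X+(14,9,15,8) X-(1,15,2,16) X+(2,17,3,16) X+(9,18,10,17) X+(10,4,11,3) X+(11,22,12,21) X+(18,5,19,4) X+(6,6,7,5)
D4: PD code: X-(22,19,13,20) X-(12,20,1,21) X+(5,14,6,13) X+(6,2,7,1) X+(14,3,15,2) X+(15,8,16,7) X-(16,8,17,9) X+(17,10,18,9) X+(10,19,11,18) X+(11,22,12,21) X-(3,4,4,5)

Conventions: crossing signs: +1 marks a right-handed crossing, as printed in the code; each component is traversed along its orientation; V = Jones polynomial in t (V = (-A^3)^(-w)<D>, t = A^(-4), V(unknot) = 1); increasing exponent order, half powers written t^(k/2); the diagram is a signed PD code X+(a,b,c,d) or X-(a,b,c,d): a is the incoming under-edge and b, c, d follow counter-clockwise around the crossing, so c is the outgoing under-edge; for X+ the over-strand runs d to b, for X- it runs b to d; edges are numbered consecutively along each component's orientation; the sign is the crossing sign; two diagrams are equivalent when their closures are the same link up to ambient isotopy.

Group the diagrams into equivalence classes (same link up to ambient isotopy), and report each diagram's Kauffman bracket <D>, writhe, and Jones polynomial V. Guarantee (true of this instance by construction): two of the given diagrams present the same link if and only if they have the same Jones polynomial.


grouping into links: {D1, D2, D3, D4}
V(D1) = -t^(3/2) - t^(7/2) + t^(9/2) - t^(11/2)  (w +3, c 13, <D> = A^-13 - A^-9 + A^-5 + A^3)
D2 (bracket A^-7 - A^-3 + A + A^9; 11 crossings at w = +5): V = -t^(3/2) - t^(7/2) + t^(9/2) - t^(11/2)
D3 (bracket A^-7 - A^-3 + A + A^9; 11 crossings at w = +5): V = -t^(3/2) - t^(7/2) + t^(9/2) - t^(11/2)
D4 (bracket A^-13 - A^-9 + A^-5 + A^3; 11 crossings at w = +3): V = -t^(3/2) - t^(7/2) + t^(9/2) - t^(11/2)
key observation: one V(t) for all 4 diagrams — one class (guaranteed)


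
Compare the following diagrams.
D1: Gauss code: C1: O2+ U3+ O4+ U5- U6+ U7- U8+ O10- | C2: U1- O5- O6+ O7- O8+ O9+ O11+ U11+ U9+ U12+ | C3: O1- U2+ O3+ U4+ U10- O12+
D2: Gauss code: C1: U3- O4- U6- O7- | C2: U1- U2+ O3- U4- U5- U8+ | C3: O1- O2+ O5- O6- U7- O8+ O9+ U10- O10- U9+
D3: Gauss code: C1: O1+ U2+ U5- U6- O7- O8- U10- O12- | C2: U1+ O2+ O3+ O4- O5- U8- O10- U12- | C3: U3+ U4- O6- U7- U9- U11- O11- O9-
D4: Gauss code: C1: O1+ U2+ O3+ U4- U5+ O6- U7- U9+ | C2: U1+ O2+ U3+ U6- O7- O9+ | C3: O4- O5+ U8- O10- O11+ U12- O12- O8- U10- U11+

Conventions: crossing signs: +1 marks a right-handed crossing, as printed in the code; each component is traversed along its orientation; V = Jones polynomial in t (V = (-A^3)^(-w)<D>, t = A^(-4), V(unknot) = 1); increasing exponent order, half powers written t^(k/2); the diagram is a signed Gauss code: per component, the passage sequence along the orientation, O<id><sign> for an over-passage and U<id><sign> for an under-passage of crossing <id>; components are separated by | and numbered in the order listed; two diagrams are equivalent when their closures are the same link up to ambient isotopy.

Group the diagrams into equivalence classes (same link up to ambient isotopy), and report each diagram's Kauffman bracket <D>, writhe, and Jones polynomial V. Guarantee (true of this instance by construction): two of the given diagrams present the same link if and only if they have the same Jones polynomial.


classes: {D1, D4} | {D2, D3}
V(D1) = 1 + t + t^2 + t^3  [12 crossings, <D> = 1 + A^4 + A^8 + A^12, w = +4]
V(D2) = t^-5 + 2t^-3 + t^-1  (w -4, c 10, <D> = A^-8 + 2 + A^8)
V(D3) = t^-5 + 2t^-3 + t^-1  [12 crossings, <D> = A^-14 + 2A^-6 + A^2, w = -6]
V(D4) = 1 + t + t^2 + t^3  (w 0, c 12, <D> = A^-12 + A^-8 + A^-4 + 1)
note: 2 classes among 4 diagrams; unequal V(t) rules out equality


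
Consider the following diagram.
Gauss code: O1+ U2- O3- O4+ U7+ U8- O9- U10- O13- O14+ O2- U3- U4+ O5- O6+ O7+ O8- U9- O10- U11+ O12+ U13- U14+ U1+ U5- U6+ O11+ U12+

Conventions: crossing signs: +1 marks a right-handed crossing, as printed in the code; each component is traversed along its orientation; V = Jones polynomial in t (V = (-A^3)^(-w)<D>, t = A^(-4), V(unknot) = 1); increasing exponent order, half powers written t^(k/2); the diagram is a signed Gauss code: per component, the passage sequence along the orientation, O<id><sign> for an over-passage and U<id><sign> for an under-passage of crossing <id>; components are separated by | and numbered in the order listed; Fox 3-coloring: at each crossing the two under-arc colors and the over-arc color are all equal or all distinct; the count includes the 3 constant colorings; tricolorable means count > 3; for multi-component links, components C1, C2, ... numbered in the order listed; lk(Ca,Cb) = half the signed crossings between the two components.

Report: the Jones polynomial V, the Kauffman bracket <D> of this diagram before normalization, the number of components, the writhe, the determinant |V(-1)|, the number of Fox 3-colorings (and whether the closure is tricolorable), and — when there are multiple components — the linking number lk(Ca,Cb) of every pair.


Jones polynomial: V(t) = -t^-3 + t^-2 - t^-1 + 3 - t + t^2 - t^3
<D> = -A^-12 + A^-8 - A^-4 + 3 - A^4 + A^8 - A^12; writhe 0
components 1, writhe 0 (14 crossings)
3-colorings: 27 of 3^14, det 9 — tricolorable
note: w = 0 (over 14 crossings) is diagram-only; (-A^3)^(0) removes it from V


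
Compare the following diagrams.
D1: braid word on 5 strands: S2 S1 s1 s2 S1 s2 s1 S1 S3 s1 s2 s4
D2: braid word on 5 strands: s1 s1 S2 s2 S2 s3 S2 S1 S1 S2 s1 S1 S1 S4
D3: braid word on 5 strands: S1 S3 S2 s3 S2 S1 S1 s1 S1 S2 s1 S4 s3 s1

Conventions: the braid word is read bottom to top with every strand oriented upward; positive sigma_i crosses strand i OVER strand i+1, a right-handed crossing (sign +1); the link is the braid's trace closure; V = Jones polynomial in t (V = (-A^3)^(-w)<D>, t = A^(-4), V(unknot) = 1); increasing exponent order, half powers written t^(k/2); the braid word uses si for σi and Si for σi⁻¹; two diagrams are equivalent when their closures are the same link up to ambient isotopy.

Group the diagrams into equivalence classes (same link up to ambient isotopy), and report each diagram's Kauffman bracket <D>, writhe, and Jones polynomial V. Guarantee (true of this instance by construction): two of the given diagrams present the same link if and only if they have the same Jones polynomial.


classes: {D1} | {D2, D3}
V(D1) = 1  [12 crossings, <D> = A^6, w = +2]
D2 (bracket A^-8 - A^-4 + 2 - A^4 + A^8 - A^12; 14 crossings at w = -4): V = -t^-6 + t^-5 - t^-4 + 2t^-3 - t^-2 + t^-1
V(D3) = -t^-6 + t^-5 - t^-4 + 2t^-3 - t^-2 + t^-1  [14 crossings, <D> = A^-8 - A^-4 + 2 - A^4 + A^8 - A^12, w = -4]
note: 2 values of V(t) split the 3 diagrams


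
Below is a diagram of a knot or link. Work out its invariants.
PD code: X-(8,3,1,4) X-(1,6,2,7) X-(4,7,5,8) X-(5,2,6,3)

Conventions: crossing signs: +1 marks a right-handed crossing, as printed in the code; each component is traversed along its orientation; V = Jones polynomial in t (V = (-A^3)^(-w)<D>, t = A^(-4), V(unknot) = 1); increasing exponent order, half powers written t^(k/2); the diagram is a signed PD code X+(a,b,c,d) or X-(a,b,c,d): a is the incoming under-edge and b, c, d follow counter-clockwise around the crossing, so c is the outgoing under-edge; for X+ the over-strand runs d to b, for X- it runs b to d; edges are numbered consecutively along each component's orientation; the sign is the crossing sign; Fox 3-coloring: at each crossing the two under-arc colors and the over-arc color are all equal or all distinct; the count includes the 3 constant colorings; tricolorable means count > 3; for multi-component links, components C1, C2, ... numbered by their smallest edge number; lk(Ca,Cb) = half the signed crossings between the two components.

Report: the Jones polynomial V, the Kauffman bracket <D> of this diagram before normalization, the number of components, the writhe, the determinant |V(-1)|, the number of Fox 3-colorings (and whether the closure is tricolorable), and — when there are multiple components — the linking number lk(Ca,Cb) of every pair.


V(t) = -t^-4 + t^-3 + t^-1
bracket: A^-8 + 1 - A^4, w = -4
1 component, writhe -4, over 4 crossings
det 3, colorings 9 of 3^4 — tricolorable
observation: w = -4 (over 4 crossings) is diagram-only; (-A^3)^(4) removes it from V


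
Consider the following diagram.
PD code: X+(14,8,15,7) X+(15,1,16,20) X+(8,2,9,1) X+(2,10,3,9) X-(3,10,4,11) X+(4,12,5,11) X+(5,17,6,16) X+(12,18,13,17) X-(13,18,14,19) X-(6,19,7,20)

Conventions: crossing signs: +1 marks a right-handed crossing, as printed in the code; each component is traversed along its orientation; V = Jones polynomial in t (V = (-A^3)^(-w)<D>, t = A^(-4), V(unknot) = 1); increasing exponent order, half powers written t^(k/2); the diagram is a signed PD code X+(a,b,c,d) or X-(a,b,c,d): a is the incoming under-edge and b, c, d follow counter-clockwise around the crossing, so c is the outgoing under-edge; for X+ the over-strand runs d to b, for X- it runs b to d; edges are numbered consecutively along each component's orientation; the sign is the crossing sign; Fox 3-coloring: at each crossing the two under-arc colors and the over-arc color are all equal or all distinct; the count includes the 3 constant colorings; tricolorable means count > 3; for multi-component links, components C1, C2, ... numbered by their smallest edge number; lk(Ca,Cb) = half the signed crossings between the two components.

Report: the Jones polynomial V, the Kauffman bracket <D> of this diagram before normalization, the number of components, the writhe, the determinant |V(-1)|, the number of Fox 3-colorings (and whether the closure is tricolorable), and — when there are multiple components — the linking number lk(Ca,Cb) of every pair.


Jones polynomial: V(t) = t + t^3 - t^4
<D> = -A^-4 + 1 + A^8; writhe +4
components 1, writhe +4 (10 crossings)
3-colorings: 9 of 3^10, det 3 — tricolorable
note: |V(-1)| = 3: so tricolorable, since 3 divides 3


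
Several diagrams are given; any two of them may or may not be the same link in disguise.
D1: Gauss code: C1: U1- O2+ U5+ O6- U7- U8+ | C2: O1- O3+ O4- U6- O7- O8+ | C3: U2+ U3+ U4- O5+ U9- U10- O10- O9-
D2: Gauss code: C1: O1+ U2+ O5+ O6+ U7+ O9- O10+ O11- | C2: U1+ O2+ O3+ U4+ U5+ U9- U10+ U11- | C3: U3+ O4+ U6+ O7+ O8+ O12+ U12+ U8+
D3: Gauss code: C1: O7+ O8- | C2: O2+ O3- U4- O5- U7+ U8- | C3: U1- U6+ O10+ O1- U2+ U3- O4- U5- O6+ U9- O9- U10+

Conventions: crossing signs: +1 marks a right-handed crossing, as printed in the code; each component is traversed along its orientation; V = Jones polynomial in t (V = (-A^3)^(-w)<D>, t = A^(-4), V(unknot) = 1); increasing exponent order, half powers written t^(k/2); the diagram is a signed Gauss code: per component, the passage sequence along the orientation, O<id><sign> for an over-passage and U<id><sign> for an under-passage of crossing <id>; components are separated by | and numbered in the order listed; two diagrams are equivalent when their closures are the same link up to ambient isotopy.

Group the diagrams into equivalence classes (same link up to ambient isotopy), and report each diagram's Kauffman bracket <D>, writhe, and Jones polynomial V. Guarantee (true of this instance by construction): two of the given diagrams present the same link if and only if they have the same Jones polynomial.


grouping into links: {D1} | {D2} | {D3}
V(D1) = t^-2 + 2 + t^2  (w -2, c 10, <D> = A^-14 + 2A^-6 + A^2)
V(D2) = t^2 + t^4 + 2t^6  (w +8, c 12, <D> = 2 + A^8 + A^16)
V(D3) = t^-3 + t^-2 + t^-1 + 1  (w -2, c 10, <D> = A^-6 + A^-2 + A^2 + A^6)
key observation: V(t) takes 3 values over 3 diagrams, fixing the grouping


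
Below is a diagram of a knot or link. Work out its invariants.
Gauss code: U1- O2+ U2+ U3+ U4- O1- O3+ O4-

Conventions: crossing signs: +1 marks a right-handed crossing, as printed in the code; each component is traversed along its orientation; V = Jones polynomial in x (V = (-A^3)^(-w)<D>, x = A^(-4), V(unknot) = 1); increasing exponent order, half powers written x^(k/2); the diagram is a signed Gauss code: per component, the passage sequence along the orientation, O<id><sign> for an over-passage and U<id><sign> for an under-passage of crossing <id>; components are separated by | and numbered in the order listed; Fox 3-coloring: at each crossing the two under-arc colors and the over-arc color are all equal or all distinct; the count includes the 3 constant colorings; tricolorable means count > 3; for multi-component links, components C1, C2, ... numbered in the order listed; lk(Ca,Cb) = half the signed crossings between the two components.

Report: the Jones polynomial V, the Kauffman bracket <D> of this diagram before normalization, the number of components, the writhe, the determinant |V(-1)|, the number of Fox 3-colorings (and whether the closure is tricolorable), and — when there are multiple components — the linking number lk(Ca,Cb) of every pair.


Jones polynomial: V(x) = 1
<D> = 1; writhe 0
components 1, writhe 0 (4 crossings)
3-colorings: 3 of 3^4, det 1 — not tricolorable
note: w = 0 (over 4 crossings) is diagram-only; (-A^3)^(0) removes it from V


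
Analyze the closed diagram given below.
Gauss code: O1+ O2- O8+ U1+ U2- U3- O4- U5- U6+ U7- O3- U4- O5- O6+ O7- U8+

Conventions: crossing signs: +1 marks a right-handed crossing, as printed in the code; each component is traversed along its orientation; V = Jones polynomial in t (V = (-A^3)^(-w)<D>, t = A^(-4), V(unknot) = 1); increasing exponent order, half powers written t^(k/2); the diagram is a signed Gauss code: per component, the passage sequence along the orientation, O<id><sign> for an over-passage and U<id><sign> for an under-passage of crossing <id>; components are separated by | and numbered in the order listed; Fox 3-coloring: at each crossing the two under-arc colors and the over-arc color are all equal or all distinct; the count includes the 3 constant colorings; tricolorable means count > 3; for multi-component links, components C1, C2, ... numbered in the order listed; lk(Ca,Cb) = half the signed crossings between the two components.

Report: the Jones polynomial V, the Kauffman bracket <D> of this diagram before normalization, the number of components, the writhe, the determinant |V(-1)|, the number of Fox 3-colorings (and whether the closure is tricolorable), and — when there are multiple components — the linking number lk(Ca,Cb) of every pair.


Jones polynomial: V(t) = -t^-4 + t^-3 + t^-1
<D> = A^-2 + A^6 - A^10; writhe -2
components 1, writhe -2 (8 crossings)
3-colorings: 9 of 3^8, det 3 — tricolorable
note: the span of V is 3, forcing >= 3 crossings in any diagram


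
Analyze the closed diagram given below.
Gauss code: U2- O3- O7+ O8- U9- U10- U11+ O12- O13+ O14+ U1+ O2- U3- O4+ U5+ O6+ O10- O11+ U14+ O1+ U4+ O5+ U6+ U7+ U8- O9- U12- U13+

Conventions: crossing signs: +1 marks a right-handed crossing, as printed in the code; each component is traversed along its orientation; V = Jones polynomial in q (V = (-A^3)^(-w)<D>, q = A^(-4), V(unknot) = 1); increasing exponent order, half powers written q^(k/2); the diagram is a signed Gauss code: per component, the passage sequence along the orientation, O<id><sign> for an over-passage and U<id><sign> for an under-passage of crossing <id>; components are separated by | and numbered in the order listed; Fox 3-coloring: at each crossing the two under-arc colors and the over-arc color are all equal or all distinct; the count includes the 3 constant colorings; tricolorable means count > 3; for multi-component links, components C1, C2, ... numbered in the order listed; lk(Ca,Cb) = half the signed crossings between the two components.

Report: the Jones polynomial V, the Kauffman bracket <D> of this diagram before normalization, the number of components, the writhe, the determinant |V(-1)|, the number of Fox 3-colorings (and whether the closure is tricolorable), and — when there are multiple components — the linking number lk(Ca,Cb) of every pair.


V = -q^-2 + 2q^-1 - 3 + 5q - 4q^2 + 5q^3 - 4q^4 + 2q^5 - q^6
<D> = -A^-18 + 2A^-14 - 4A^-10 + 5A^-6 - 4A^-2 + 5A^2 - 3A^6 + 2A^10 - A^14 (w = +2)
1 component over 14 crossings, w = +2
9 Fox colorings among 3^14, |V(-1)| = 27: tricolorable
why: w = +2 shifts under R1 moves; the (-A^3)^(-2) factor cancels that in V


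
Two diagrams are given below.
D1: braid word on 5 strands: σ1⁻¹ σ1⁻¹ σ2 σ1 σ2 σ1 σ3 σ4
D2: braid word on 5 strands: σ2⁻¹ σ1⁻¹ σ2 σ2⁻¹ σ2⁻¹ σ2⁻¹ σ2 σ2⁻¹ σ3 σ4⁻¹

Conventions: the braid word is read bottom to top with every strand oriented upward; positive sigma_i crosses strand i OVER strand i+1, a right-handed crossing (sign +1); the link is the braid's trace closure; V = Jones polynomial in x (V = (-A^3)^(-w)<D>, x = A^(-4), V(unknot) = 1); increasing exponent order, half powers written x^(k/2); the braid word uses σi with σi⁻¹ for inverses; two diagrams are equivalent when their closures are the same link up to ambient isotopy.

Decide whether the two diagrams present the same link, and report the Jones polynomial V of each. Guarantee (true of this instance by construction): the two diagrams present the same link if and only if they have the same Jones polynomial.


equivalent: no
V(D1) = 1  (w +4, c 8, <D> = A^12)
V(D2) = -x^-4 + x^-3 + x^-1  (w -4, c 10, <D> = A^-8 + 1 - A^4)
why: 2 values of V(x) split the 2 diagrams


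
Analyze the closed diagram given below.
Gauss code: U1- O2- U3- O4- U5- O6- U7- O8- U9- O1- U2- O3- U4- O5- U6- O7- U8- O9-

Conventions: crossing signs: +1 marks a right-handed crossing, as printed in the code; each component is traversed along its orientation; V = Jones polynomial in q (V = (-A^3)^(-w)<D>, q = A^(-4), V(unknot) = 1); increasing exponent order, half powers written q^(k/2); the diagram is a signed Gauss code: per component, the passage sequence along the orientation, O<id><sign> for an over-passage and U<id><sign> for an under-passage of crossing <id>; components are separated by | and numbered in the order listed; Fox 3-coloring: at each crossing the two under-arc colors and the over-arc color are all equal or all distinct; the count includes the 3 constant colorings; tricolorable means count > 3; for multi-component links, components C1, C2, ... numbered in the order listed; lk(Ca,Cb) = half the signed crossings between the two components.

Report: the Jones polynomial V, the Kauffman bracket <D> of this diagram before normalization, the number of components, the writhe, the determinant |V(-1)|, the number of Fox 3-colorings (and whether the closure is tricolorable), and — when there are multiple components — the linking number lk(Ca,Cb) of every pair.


Jones polynomial: V(q) = -q^-13 + q^-12 - q^-11 + q^-10 - q^-9 + q^-8 - q^-7 + q^-6 + q^-4
<D> = -A^-11 - A^-3 + A - A^5 + A^9 - A^13 + A^17 - A^21 + A^25; writhe -9
components 1, writhe -9 (9 crossings)
3-colorings: 9 of 3^9, det 9 — tricolorable
note: |V(-1)| = 9: so tricolorable, since 3 divides 9


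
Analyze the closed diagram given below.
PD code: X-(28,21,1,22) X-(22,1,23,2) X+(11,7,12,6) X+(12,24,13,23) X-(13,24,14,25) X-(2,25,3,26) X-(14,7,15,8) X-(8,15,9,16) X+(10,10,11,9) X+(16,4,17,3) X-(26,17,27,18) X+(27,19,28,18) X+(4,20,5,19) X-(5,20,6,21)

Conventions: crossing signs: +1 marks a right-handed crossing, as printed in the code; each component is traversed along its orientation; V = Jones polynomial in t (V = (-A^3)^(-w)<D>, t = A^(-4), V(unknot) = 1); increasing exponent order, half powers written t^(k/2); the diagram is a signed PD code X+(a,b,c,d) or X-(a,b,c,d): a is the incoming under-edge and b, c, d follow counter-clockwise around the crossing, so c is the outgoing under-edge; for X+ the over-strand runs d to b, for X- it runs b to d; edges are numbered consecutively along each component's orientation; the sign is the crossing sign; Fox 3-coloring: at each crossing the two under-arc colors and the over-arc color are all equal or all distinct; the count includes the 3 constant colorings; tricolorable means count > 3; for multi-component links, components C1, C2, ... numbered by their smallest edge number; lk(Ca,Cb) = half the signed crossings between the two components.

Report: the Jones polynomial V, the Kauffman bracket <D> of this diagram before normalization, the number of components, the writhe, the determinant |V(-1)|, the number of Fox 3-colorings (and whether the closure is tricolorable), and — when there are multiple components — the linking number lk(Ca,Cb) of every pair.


Jones polynomial: V(t) = -t^-4 + t^-3 + t^-1
<D> = A^-2 + A^6 - A^10; writhe -2
components 1, writhe -2 (14 crossings)
3-colorings: 9 of 3^14, det 3 — tricolorable
note: w = -2 shifts under R1 moves; the (-A^3)^(2) factor cancels that in V


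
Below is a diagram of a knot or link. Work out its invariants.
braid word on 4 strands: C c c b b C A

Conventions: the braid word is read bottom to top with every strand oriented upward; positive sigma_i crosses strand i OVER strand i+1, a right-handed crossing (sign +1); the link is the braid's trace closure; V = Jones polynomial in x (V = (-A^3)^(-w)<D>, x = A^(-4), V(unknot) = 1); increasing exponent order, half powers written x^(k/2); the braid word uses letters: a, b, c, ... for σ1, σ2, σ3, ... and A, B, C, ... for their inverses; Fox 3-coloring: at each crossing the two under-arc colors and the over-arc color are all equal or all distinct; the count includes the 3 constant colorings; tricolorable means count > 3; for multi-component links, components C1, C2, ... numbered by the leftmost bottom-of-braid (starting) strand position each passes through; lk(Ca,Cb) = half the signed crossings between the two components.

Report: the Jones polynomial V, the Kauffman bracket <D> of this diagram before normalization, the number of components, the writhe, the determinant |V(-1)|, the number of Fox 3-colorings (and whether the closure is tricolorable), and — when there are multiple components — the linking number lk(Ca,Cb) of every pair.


Jones polynomial: V(x) = 1 + x + x^2 + x^3
<D> = -A^-9 - A^-5 - A^-1 - A^3; writhe +1
components 3, writhe +1 (7 crossings)
linking number lk(C1,C2) = 0
lk(C1,C3): +1
lk(C2,C3) = 0
3-colorings: 9 of 3^7, det 0 — tricolorable
note: span 3 respects span(V) <= c + mu - 1 = 9 for this 3-component diagram


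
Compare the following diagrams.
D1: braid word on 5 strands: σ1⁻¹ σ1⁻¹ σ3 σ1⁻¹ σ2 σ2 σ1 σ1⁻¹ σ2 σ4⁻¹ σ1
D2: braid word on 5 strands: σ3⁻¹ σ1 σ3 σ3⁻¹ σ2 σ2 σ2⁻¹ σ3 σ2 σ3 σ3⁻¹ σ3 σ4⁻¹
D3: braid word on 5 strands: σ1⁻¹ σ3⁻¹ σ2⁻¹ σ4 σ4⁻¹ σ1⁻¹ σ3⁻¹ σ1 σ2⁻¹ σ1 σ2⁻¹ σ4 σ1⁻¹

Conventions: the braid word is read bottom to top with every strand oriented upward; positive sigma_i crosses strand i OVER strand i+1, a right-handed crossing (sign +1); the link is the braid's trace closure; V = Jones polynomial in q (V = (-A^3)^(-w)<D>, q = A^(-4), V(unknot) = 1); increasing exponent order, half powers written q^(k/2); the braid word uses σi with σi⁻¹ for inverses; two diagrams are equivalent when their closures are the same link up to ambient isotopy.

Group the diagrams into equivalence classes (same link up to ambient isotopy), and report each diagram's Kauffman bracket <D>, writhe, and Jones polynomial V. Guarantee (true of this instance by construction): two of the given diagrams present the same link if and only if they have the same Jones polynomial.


grouping into links: {D1} | {D2} | {D3}
V(D1) = -q^(-3/2) - 2q^(1/2) + q^(3/2) - q^(5/2) + q^(7/2)  (w +1, c 11, <D> = -A^-11 + A^-7 - A^-3 + 2A + A^9)
D2 (bracket A^-1 + A^7; 13 crossings at w = +3): V = -q^(1/2) - q^(5/2)
V(D3) = -q^(-15/2) + q^(-13/2) - 2q^(-11/2) + 2q^(-9/2) - 2q^(-7/2) + q^(-5/2) - q^(-3/2)  (w -5, c 13, <D> = A^-9 - A^-5 + 2A^-1 - 2A^3 + 2A^7 - A^11 + A^15)
key observation: 3 values of V(q) split the 3 diagrams


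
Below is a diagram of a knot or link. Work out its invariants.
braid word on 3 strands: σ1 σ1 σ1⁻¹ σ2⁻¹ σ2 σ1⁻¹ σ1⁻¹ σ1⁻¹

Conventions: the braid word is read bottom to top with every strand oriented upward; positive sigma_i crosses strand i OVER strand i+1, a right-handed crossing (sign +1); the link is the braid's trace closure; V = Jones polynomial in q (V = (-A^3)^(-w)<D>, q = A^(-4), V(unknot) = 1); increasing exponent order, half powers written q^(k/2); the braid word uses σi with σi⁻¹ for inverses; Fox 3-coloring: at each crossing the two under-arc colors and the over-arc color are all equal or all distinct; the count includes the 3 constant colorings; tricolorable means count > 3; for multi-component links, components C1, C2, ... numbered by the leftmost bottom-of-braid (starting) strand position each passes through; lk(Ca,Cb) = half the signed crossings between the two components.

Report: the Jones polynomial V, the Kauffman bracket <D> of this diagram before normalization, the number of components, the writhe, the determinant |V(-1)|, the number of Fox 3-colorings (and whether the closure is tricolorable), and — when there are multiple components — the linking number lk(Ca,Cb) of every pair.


V(q) = q^-3 + q^-2 + q^-1 + 1
bracket: A^-6 + A^-2 + A^2 + A^6, w = -2
3 components, writhe -2, over 8 crossings
lk(C1,C2) = -1
linking number lk(C1,C3) = 0
lk(C2,C3): 0
det 0, colorings 9 of 3^9 — tricolorable
observation: the word shrinks to σ1⁻¹ σ1⁻¹ after cancelling


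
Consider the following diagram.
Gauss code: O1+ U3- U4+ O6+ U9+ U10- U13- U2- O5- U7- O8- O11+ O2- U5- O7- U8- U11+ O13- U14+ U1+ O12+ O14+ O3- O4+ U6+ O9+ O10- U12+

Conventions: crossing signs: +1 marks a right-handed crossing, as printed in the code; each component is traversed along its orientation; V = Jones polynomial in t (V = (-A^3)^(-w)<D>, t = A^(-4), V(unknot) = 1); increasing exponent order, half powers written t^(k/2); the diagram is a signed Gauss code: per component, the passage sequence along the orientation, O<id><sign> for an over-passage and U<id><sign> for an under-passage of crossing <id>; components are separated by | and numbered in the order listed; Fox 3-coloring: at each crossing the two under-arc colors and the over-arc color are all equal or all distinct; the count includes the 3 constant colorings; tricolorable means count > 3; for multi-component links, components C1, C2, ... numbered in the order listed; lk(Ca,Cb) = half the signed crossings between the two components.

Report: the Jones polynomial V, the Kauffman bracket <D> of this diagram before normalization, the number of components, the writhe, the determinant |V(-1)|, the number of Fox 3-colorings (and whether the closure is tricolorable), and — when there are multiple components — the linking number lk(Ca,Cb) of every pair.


Jones polynomial: V(t) = -t^-3 + t^-2 - t^-1 + 3 - t + t^2 - t^3
<D> = -A^-12 + A^-8 - A^-4 + 3 - A^4 + A^8 - A^12; writhe 0
components 1, writhe 0 (14 crossings)
3-colorings: 27 of 3^14, det 9 — tricolorable
note: palindromic: swapping t for 1/t fixes V


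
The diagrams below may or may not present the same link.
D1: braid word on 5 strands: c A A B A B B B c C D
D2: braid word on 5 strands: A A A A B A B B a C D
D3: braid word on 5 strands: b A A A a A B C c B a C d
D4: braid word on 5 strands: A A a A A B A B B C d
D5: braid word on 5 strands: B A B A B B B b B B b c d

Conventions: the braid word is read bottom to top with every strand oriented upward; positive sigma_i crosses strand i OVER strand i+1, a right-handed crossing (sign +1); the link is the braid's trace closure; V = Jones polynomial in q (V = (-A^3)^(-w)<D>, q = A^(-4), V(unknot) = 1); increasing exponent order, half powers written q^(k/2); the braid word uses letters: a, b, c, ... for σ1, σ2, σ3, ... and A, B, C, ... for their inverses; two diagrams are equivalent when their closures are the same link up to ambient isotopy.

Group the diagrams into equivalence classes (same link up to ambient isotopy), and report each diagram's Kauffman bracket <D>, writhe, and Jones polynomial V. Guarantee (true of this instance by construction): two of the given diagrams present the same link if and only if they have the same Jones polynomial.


grouping into links: {D1, D2, D4, D5} | {D3}
V(D1) = -q^(-17/2) + q^(-15/2) - q^(-13/2) + q^(-11/2) - q^(-9/2) - q^(-5/2)  (w -7, c 11, <D> = A^-11 + A^-3 - A + A^5 - A^9 + A^13)
V(D2) = -q^(-17/2) + q^(-15/2) - q^(-13/2) + q^(-11/2) - q^(-9/2) - q^(-5/2)  [11 crossings, <D> = A^-17 + A^-9 - A^-5 + A^-1 - A^3 + A^7, w = -9]
D3 (bracket A^-3 + A^5 - A^9 + A^13; 13 crossings at w = -3): V = -q^(-11/2) + q^(-9/2) - q^(-7/2) - q^(-3/2)
V(D4) = -q^(-17/2) + q^(-15/2) - q^(-13/2) + q^(-11/2) - q^(-9/2) - q^(-5/2)  [11 crossings, <D> = A^-11 + A^-3 - A + A^5 - A^9 + A^13, w = -7]
V(D5) = -q^(-17/2) + q^(-15/2) - q^(-13/2) + q^(-11/2) - q^(-9/2) - q^(-5/2)  (w -5, c 13, <D> = A^-5 + A^3 - A^7 + A^11 - A^15 + A^19)
why: 2 values of V(q) split the 5 diagrams


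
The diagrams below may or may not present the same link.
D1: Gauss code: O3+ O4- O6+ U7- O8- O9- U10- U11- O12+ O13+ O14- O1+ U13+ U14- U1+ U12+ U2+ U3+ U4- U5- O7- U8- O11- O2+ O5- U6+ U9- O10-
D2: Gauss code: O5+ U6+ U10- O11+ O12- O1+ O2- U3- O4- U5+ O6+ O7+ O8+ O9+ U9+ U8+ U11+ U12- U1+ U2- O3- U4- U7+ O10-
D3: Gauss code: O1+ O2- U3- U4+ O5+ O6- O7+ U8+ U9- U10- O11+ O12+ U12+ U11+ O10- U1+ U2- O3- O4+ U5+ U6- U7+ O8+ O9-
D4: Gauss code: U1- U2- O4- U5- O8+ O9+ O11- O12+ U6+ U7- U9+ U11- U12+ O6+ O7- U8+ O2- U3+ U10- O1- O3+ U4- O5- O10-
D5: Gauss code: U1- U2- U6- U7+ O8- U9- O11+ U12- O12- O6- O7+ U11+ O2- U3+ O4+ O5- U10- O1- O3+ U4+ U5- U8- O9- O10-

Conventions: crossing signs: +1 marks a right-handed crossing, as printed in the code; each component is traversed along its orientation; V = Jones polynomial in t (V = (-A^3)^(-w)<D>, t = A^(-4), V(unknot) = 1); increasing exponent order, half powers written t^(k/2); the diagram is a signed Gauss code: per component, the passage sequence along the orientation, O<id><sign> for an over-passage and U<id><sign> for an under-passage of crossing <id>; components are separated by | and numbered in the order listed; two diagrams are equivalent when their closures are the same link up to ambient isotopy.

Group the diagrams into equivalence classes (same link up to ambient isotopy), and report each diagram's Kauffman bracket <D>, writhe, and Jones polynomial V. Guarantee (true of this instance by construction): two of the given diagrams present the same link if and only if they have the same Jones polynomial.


equivalence classes: {D1, D4, D5} | {D2} | {D3}
D1 (bracket A^-2 - A^2 + 2A^6 - A^10 + A^14 - A^18; 14 crossings at w = -2): V = -t^-6 + t^-5 - t^-4 + 2t^-3 - t^-2 + t^-1
D2 (bracket A^-2 - A^2 + A^6 - A^10 + A^14; 12 crossings at w = +2): V = t^-2 - t^-1 + 1 - t + t^2
V(D3) = 1  (w +2, c 12, <D> = A^6)
D4 (bracket A^-2 - A^2 + 2A^6 - A^10 + A^14 - A^18; 12 crossings at w = -2): V = -t^-6 + t^-5 - t^-4 + 2t^-3 - t^-2 + t^-1
V(D5) = -t^-6 + t^-5 - t^-4 + 2t^-3 - t^-2 + t^-1  (w -4, c 12, <D> = A^-8 - A^-4 + 2 - A^4 + A^8 - A^12)
key observation: V(t) takes 3 values over 5 diagrams, fixing the grouping


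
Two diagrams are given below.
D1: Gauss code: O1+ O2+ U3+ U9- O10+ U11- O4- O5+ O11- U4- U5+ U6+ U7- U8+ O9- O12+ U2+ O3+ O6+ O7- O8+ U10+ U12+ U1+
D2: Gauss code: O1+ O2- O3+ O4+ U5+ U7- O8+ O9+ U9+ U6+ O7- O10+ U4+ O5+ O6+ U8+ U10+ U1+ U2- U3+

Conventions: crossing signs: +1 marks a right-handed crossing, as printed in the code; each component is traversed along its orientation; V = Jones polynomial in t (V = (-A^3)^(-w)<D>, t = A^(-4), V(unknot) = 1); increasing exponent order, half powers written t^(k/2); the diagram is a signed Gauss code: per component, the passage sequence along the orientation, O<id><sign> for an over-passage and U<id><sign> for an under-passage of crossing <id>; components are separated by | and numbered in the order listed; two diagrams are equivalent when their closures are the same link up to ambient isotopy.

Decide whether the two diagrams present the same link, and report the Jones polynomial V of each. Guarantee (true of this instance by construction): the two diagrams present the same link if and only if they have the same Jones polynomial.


same link: yes
V(D1) = t - t^2 + 2t^3 - t^4 + t^5 - t^6  [12 crossings, <D> = -A^-12 + A^-8 - A^-4 + 2 - A^4 + A^8, w = +4]
V(D2) = t - t^2 + 2t^3 - t^4 + t^5 - t^6  (w +6, c 10, <D> = -A^-6 + A^-2 - A^2 + 2A^6 - A^10 + A^14)
note: one V(t) for all 2 diagrams — one class (guaranteed)


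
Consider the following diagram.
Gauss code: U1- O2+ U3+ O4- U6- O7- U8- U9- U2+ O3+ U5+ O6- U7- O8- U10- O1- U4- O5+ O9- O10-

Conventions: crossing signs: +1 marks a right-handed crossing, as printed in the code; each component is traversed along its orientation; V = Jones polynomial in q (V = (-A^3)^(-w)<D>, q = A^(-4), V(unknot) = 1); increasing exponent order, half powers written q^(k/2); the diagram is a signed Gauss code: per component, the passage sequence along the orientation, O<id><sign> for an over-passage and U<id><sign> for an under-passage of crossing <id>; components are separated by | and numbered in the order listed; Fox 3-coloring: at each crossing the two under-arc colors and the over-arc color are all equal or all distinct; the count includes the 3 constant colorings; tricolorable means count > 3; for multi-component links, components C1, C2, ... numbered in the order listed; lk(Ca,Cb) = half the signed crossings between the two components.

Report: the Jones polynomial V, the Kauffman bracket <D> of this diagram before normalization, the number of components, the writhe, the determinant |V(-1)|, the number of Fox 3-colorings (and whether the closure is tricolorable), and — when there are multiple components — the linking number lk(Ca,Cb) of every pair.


Jones polynomial: V(q) = q^-7 - 2q^-6 + 2q^-5 - 3q^-4 + 3q^-3 - 2q^-2 + 2q^-1
<D> = 2A^-8 - 2A^-4 + 3 - 3A^4 + 2A^8 - 2A^12 + A^16; writhe -4
components 1, writhe -4 (10 crossings)
3-colorings: 9 of 3^10, det 15 — tricolorable
note: |V(-1)| = 15: so tricolorable, since 3 divides 15


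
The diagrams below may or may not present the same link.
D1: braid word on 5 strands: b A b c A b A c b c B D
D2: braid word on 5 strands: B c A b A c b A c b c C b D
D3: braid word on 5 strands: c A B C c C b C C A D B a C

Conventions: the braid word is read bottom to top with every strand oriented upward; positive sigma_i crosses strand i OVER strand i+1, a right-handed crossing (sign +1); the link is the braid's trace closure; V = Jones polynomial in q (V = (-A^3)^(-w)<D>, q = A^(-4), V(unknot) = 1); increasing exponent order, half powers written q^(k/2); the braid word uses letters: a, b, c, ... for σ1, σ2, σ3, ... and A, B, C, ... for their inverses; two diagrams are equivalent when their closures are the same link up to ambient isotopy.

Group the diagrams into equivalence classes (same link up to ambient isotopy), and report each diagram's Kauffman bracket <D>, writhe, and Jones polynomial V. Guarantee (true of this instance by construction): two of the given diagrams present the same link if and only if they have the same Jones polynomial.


grouping into links: {D1, D2} | {D3}
V(D1) = -q^-2 + 3q^-1 - 3 + 5q - 5q^2 + 4q^3 - 4q^4 + 2q^5  (w +2, c 12, <D> = 2A^-14 - 4A^-10 + 4A^-6 - 5A^-2 + 5A^2 - 3A^6 + 3A^10 - A^14)
D2 (bracket 2A^-14 - 4A^-10 + 4A^-6 - 5A^-2 + 5A^2 - 3A^6 + 3A^10 - A^14; 14 crossings at w = +2): V = -q^-2 + 3q^-1 - 3 + 5q - 5q^2 + 4q^3 - 4q^4 + 2q^5
D3 (bracket A^-14 - A^-10 + 2A^-6 - A^-2 + A^2 - A^6; 14 crossings at w = -6): V = -q^-6 + q^-5 - q^-4 + 2q^-3 - q^-2 + q^-1
why: 2 values of V(q) split the 3 diagrams


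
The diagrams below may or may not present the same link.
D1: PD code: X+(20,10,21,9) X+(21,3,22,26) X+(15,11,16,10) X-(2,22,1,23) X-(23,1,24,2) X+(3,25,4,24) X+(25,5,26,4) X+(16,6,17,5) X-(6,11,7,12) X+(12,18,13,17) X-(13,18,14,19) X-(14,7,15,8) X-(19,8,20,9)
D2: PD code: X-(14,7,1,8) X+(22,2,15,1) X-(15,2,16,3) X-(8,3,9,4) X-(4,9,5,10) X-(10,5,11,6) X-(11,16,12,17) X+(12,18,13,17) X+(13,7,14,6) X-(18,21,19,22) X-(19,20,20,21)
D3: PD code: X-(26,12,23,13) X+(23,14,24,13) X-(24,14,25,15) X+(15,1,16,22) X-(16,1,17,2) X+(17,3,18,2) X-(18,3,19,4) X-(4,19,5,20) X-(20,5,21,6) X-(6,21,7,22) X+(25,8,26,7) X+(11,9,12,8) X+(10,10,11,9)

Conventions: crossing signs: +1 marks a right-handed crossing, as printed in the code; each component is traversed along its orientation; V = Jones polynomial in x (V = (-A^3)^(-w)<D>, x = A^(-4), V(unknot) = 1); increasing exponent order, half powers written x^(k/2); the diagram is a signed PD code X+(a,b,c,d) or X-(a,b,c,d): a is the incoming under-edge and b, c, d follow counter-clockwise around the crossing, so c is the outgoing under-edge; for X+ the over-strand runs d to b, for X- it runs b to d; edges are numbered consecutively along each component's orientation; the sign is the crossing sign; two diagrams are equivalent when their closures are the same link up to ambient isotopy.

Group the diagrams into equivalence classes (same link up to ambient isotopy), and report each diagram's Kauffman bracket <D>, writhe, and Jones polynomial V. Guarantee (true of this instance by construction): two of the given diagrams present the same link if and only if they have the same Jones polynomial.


grouping into links: {D1} | {D2, D3}
V(D1) = -x^(-3/2) - 2x^(1/2) + x^(3/2) - x^(5/2) + x^(7/2)  (w +1, c 13, <D> = -A^-11 + A^-7 - A^-3 + 2A + A^9)
V(D2) = x^(-9/2) - x^(-5/2) - x^(-3/2) - x^(-1/2)  (w -5, c 11, <D> = A^-13 + A^-9 + A^-5 - A^3)
V(D3) = x^(-9/2) - x^(-5/2) - x^(-3/2) - x^(-1/2)  [13 crossings, <D> = A^-1 + A^3 + A^7 - A^15, w = -1]
why: 2 values of V(x) split the 3 diagrams


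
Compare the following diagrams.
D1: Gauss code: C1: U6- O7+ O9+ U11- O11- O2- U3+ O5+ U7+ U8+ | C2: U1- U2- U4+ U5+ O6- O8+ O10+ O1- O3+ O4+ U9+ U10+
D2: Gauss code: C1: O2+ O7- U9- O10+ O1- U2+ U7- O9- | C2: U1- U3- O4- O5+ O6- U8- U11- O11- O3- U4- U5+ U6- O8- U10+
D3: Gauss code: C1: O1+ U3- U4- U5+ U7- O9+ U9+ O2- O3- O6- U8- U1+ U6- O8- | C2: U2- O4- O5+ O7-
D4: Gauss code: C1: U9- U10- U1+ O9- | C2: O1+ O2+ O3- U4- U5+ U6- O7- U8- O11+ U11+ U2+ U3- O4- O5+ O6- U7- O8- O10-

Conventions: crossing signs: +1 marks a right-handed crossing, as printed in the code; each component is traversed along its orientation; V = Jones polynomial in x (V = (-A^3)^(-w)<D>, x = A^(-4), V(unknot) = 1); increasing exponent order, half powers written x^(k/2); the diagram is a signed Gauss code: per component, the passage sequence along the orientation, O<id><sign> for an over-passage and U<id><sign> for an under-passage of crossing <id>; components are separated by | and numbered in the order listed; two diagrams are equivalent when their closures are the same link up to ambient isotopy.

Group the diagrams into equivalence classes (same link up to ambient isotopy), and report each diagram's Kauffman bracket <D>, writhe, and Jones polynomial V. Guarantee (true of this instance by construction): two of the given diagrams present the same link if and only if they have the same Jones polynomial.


equivalence classes: {D1} | {D2, D4} | {D3}
D1 (bracket A^-1 + A^7; 11 crossings at w = +3): V = -x^(1/2) - x^(5/2)
V(D2) = x^(-9/2) - x^(-5/2) - x^(-3/2) - x^(-1/2)  (w -5, c 11, <D> = A^-13 + A^-9 + A^-5 - A^3)
V(D3) = -x^(-5/2) - x^(-1/2)  [9 crossings, <D> = A^-7 + A, w = -3]
V(D4) = x^(-9/2) - x^(-5/2) - x^(-3/2) - x^(-1/2)  (w -3, c 11, <D> = A^-7 + A^-3 + A - A^9)
key observation: 3 classes among 4 diagrams; unequal V(x) rules out equality


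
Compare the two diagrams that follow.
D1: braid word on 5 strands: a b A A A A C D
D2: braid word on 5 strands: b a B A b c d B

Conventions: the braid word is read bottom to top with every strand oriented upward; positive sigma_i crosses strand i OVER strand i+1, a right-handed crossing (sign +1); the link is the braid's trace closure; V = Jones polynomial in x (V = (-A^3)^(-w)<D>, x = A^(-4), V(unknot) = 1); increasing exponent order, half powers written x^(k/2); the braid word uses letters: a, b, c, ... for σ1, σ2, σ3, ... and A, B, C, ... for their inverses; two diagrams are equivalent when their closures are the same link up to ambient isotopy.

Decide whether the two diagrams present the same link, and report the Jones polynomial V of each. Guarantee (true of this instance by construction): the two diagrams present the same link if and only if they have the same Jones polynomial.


equivalent: no
D1 (bracket A^-8 + 1 - A^4; 8 crossings at w = -4): V = -x^-4 + x^-3 + x^-1
V(D2) = 1  [8 crossings, <D> = A^6, w = +2]
observation: 2 classes among 2 diagrams; unequal V(x) rules out equality
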